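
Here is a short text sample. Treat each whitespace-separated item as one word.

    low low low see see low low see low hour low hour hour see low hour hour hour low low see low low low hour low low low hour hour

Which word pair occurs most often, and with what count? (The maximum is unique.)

Bigram frequencies (highest first):
  low low: 8
  low hour: 5
  see low: 4
  hour hour: 4
  low see: 3
  hour low: 3
  … (2 more, each ≤ 1)

"low low", 8 times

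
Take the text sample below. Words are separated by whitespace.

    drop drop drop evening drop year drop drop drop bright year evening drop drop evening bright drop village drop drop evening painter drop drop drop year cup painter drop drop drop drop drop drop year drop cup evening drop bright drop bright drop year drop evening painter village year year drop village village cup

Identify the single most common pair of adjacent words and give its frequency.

"drop drop", 13 times

Bigram frequencies (highest first):
  drop drop: 13
  drop evening: 4
  drop year: 4
  year drop: 4
  evening drop: 3
  drop bright: 3
  … (17 more, each ≤ 3)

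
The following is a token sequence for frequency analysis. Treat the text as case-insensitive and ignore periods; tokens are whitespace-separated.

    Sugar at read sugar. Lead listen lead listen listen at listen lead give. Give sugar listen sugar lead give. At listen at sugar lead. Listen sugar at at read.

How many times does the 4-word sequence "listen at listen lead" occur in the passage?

1

Scanning the 26 overlapping 4-gram windows for "listen at listen lead":
  position 9–12: listen at listen lead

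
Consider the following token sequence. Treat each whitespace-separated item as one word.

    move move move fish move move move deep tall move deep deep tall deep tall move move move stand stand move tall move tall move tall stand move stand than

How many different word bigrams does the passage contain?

14

30 tokens → 29 bigram windows in total.
Repeated bigrams (each contributes count−1 duplicates):
  move move: 6
  tall move: 4
  deep tall: 3
  move tall: 3
  move deep: 2
  move stand: 2
  stand move: 2
15 duplicate windows → 29 − 15 = 14 distinct.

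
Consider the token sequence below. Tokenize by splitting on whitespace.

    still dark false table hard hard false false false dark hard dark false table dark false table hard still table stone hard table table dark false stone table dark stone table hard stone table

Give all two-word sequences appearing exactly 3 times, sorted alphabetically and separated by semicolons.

Bigram counts meeting the condition (exactly 3 times):
  false table: 3
  stone table: 3
  table dark: 3
  table hard: 3

false table; stone table; table dark; table hard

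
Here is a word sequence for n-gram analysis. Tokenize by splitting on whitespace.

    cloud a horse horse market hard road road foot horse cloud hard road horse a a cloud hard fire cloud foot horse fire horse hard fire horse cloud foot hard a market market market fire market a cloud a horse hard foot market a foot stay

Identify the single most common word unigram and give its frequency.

"horse", 8 times

Unigram frequencies (highest first):
  horse: 8
  a: 7
  cloud: 6
  market: 6
  hard: 6
  foot: 5
  … (3 more, each ≤ 4)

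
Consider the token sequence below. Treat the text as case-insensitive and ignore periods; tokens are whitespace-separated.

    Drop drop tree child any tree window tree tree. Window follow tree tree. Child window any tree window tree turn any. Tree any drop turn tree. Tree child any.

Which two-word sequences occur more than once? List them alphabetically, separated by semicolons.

Bigram counts meeting the condition (more than once):
  any tree: 3
  child any: 2
  tree child: 3
  tree tree: 3
  tree window: 3
  window tree: 2

any tree; child any; tree child; tree tree; tree window; window tree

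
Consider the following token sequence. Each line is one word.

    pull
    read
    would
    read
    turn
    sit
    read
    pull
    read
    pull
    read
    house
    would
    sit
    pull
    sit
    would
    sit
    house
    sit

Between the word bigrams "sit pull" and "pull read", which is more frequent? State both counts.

"sit pull": 1 occurrence
"pull read": 3 occurrences

"pull read" (3 vs 1)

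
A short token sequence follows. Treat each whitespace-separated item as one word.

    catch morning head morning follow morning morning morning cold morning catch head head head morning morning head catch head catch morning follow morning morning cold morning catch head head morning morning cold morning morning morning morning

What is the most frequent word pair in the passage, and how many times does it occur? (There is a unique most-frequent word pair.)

"morning morning", 8 times

Bigram frequencies (highest first):
  morning morning: 8
  head morning: 3
  morning cold: 3
  cold morning: 3
  catch head: 3
  head head: 3
  … (6 more, each ≤ 2)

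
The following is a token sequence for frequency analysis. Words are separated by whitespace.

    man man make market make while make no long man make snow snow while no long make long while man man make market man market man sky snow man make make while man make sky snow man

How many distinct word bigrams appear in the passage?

37 tokens → 36 bigram windows in total.
Repeated bigrams (each contributes count−1 duplicates):
  man make: 5
  make market: 2
  make while: 2
  man man: 2
  market man: 2
  no long: 2
  sky snow: 2
  snow man: 2
  … (1 more repeated)
12 duplicate windows → 36 − 12 = 24 distinct.

24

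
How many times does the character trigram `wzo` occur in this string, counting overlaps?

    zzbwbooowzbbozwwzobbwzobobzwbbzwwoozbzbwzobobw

Sliding a length-3 window over the 46 characters (44 positions):
  position 16–18: wzo
  position 21–23: wzo
  position 40–42: wzo

3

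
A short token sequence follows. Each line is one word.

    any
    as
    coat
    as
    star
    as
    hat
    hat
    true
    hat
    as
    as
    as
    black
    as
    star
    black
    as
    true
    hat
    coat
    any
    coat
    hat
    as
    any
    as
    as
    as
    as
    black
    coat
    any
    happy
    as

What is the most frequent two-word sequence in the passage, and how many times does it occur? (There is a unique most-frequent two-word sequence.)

Bigram frequencies (highest first):
  as as: 5
  any as: 2
  as star: 2
  true hat: 2
  hat as: 2
  as black: 2
  … (17 more, each ≤ 2)

"as as", 5 times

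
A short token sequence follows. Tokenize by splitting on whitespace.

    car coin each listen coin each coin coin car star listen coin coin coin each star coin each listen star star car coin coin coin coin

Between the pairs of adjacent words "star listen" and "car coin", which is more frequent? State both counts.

"car coin" (2 vs 1)

"star listen": 1 occurrence
"car coin": 2 occurrences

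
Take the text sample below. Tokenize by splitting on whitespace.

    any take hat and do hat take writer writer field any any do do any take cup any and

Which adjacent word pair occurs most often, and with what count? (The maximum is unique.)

Bigram frequencies (highest first):
  any take: 2
  take hat: 1
  hat and: 1
  and do: 1
  do hat: 1
  hat take: 1
  … (11 more, each ≤ 1)

"any take", 2 times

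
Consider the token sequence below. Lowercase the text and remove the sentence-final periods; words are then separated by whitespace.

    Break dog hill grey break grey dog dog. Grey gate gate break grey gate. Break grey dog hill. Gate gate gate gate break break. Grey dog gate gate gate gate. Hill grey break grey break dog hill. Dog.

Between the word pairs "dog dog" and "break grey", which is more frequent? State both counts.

"dog dog": 1 occurrence
"break grey": 5 occurrences

"break grey" (5 vs 1)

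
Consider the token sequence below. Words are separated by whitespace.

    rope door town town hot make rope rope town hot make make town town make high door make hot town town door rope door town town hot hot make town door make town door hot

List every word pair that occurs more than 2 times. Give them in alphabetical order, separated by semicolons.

Bigram counts meeting the condition (more than 2 times):
  hot make: 3
  make town: 3
  town door: 3
  town hot: 3
  town town: 4

hot make; make town; town door; town hot; town town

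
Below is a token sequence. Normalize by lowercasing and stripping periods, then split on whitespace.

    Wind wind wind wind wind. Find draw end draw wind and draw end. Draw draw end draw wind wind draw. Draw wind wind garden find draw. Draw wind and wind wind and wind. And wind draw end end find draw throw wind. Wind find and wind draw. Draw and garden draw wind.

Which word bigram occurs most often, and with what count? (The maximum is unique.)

Bigram frequencies (highest first):
  wind wind: 8
  draw wind: 5
  draw end: 4
  wind and: 4
  draw draw: 4
  and wind: 4
  … (15 more, each ≤ 3)

"wind wind", 8 times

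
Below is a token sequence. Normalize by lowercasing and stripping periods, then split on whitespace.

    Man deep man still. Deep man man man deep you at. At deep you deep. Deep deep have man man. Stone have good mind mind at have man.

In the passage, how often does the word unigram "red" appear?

0

Scanning the 28 tokens for "red":
  (none found)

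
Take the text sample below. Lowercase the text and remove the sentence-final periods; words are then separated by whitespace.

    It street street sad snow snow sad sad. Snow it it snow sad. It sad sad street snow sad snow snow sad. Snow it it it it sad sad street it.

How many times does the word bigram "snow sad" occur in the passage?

4

Scanning the 30 overlapping bigram windows for "snow sad":
  position 6–7: snow sad
  position 12–13: snow sad
  position 18–19: snow sad
  position 21–22: snow sad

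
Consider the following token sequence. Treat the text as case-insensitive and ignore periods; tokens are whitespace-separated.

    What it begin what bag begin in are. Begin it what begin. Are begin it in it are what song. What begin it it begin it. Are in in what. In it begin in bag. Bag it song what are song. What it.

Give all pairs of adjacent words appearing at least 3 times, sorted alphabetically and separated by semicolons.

begin it; it begin; song what

Bigram counts meeting the condition (at least 3 times):
  begin it: 4
  it begin: 3
  song what: 3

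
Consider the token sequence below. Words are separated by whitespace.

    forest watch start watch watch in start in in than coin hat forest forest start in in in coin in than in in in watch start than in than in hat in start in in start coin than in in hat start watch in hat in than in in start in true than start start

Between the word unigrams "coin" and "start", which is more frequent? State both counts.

"coin": 3 occurrences
"start": 10 occurrences

"start" (10 vs 3)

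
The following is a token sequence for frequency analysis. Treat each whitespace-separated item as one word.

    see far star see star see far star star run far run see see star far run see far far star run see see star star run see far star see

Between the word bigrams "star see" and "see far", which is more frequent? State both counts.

"star see": 3 occurrences
"see far": 4 occurrences

"see far" (4 vs 3)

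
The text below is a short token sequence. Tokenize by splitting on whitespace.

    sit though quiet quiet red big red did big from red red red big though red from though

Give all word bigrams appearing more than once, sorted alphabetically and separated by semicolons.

red big; red red

Bigram counts meeting the condition (more than once):
  red big: 2
  red red: 2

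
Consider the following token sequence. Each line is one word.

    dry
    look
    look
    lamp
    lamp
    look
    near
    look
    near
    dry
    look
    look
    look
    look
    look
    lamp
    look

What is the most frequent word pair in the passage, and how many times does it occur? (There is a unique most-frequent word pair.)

Bigram frequencies (highest first):
  look look: 5
  dry look: 2
  look lamp: 2
  lamp look: 2
  look near: 2
  lamp lamp: 1
  … (2 more, each ≤ 1)

"look look", 5 times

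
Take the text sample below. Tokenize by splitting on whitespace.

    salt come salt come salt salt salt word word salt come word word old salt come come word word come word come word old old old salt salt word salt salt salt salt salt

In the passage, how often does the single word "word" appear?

Scanning the 34 tokens for "word":
  position 8: word
  position 9: word
  position 12: word
  position 13: word
  position 18: word
  position 19: word
  position 21: word
  position 23: word
  position 29: word

9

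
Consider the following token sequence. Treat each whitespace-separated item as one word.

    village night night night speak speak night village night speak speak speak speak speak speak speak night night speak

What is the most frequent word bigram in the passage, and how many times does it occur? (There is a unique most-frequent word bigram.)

"speak speak", 7 times

Bigram frequencies (highest first):
  speak speak: 7
  night night: 3
  night speak: 3
  village night: 2
  speak night: 2
  night village: 1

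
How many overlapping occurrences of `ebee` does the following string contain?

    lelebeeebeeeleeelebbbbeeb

Sliding a length-4 window over the 25 characters (22 positions):
  position 4–7: ebee
  position 8–11: ebee

2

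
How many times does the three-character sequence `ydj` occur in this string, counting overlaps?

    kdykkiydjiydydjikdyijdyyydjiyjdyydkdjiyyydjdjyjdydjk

Sliding a length-3 window over the 52 characters (50 positions):
  position 7–9: ydj
  position 13–15: ydj
  position 25–27: ydj
  position 41–43: ydj
  position 49–51: ydj

5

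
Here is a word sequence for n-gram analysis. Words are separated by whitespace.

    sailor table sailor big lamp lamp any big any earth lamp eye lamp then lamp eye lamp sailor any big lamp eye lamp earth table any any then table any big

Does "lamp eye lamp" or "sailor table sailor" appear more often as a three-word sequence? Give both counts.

"lamp eye lamp" (3 vs 1)

"lamp eye lamp": 3 occurrences
"sailor table sailor": 1 occurrence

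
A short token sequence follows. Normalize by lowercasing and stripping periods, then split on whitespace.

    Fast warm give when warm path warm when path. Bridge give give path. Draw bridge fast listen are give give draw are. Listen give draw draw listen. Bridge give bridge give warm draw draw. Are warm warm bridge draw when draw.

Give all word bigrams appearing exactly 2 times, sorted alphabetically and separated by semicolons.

draw are; draw draw; give draw; give give

Bigram counts meeting the condition (exactly 2 times):
  draw are: 2
  draw draw: 2
  give draw: 2
  give give: 2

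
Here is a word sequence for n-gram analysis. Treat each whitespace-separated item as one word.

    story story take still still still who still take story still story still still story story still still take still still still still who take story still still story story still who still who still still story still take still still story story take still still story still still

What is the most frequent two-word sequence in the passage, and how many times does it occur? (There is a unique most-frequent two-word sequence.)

Bigram frequencies (highest first):
  still still: 12
  story still: 7
  still story: 6
  story story: 4
  take still: 4
  still who: 4
  … (5 more, each ≤ 3)

"still still", 12 times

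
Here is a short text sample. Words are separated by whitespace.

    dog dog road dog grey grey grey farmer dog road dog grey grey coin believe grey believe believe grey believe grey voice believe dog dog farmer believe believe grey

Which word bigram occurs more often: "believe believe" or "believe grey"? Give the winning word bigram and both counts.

"believe grey" (4 vs 2)

"believe believe": 2 occurrences
"believe grey": 4 occurrences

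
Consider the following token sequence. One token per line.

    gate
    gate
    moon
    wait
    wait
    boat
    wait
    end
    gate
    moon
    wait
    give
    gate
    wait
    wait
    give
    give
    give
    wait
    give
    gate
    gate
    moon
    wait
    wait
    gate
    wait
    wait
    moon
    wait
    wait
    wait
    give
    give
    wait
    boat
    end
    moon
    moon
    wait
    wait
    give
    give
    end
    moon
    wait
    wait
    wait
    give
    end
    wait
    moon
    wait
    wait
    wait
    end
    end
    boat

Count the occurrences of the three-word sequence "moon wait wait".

6

Scanning the 56 overlapping trigram windows for "moon wait wait":
  position 3–5: moon wait wait
  position 23–25: moon wait wait
  position 29–31: moon wait wait
  position 39–41: moon wait wait
  position 45–47: moon wait wait
  position 52–54: moon wait wait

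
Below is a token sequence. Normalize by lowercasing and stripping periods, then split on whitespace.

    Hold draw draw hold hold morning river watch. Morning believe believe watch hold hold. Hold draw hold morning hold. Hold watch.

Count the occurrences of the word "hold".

9

Scanning the 21 tokens for "hold":
  position 1: hold
  position 4: hold
  position 5: hold
  position 13: hold
  position 14: hold
  position 15: hold
  position 17: hold
  position 19: hold
  position 20: hold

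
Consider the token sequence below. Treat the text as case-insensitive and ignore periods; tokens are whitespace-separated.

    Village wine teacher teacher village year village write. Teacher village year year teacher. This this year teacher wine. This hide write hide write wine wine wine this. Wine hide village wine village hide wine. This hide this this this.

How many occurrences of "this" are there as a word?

Scanning the 39 tokens for "this":
  position 14: this
  position 15: this
  position 19: this
  position 27: this
  position 35: this
  position 37: this
  position 38: this
  position 39: this

8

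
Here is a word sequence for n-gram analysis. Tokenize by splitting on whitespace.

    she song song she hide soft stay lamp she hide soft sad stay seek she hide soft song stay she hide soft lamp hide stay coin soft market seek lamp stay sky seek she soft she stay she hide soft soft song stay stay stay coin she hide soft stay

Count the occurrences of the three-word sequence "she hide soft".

6

Scanning the 48 overlapping trigram windows for "she hide soft":
  position 4–6: she hide soft
  position 9–11: she hide soft
  position 15–17: she hide soft
  position 20–22: she hide soft
  position 38–40: she hide soft
  position 47–49: she hide soft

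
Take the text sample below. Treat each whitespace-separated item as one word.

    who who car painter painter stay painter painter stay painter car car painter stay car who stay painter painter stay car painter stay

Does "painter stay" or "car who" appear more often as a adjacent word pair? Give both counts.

"painter stay" (5 vs 1)

"painter stay": 5 occurrences
"car who": 1 occurrence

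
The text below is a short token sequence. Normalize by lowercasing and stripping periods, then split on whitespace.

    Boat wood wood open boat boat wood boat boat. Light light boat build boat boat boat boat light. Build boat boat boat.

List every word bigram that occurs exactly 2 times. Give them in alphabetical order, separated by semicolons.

boat light; boat wood; build boat

Bigram counts meeting the condition (exactly 2 times):
  boat light: 2
  boat wood: 2
  build boat: 2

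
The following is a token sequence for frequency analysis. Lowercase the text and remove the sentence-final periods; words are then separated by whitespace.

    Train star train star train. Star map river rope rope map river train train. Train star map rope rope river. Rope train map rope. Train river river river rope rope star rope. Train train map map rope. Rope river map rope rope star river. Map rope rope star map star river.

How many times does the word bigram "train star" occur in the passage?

4

Scanning the 50 overlapping bigram windows for "train star":
  position 1–2: train star
  position 3–4: train star
  position 5–6: train star
  position 15–16: train star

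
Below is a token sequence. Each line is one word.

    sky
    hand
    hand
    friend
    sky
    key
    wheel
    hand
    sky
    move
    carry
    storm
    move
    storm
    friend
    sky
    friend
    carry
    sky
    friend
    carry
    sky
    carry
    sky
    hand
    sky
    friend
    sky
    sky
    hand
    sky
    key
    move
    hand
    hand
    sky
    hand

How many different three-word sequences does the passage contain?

37 tokens → 35 trigram windows in total.
Repeated trigrams (each contributes count−1 duplicates):
  friend carry sky: 2
  sky friend carry: 2
  sky hand sky: 2
3 duplicate windows → 35 − 3 = 32 distinct.

32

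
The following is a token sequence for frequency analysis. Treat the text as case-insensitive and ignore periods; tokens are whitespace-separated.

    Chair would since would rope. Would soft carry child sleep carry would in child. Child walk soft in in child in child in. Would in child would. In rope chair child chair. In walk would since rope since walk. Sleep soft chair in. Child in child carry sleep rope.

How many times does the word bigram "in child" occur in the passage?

Scanning the 48 overlapping bigram windows for "in child":
  position 13–14: in child
  position 19–20: in child
  position 21–22: in child
  position 25–26: in child
  position 43–44: in child
  position 45–46: in child

6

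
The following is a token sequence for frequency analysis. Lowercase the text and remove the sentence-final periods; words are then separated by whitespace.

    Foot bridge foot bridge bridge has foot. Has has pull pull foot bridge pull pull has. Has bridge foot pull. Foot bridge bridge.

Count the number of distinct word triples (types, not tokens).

19

23 tokens → 21 trigram windows in total.
Repeated trigrams (each contributes count−1 duplicates):
  foot bridge bridge: 2
  pull foot bridge: 2
2 duplicate windows → 21 − 2 = 19 distinct.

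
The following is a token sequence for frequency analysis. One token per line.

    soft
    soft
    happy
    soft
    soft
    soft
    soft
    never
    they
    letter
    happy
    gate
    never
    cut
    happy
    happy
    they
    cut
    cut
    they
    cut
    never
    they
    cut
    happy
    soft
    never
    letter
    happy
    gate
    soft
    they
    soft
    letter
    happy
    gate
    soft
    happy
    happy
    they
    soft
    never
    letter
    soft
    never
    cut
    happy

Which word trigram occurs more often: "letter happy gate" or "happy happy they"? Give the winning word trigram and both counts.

"letter happy gate": 3 occurrences
"happy happy they": 2 occurrences

"letter happy gate" (3 vs 2)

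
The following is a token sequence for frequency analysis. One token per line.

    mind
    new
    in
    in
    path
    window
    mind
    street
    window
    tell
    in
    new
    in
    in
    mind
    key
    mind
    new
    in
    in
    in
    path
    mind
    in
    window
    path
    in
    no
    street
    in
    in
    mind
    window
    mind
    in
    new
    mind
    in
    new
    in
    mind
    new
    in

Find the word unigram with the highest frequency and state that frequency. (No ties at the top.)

"in", 16 times

Unigram frequencies (highest first):
  in: 16
  mind: 9
  new: 6
  window: 4
  path: 3
  street: 2
  … (3 more, each ≤ 1)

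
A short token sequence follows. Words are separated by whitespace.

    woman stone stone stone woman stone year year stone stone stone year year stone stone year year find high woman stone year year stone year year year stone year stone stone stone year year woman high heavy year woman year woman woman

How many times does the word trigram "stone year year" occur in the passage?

Scanning the 40 overlapping trigram windows for "stone year year":
  position 6–8: stone year year
  position 11–13: stone year year
  position 15–17: stone year year
  position 21–23: stone year year
  position 24–26: stone year year
  position 32–34: stone year year

6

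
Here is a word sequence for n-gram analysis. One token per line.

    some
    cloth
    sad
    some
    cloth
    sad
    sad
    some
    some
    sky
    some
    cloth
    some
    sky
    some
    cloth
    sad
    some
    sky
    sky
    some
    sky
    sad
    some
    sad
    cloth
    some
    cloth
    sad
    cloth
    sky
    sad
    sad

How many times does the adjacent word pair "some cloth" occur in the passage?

Scanning the 32 overlapping bigram windows for "some cloth":
  position 1–2: some cloth
  position 4–5: some cloth
  position 11–12: some cloth
  position 15–16: some cloth
  position 27–28: some cloth

5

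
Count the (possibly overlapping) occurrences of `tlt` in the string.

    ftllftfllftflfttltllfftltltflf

Sliding a length-3 window over the 30 characters (28 positions):
  position 16–18: tlt
  position 23–25: tlt
  position 25–27: tlt

3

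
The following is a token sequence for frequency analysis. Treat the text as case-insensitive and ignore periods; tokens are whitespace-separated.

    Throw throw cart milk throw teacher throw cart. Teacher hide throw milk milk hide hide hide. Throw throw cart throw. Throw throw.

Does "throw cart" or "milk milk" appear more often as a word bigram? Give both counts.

"throw cart" (3 vs 1)

"throw cart": 3 occurrences
"milk milk": 1 occurrence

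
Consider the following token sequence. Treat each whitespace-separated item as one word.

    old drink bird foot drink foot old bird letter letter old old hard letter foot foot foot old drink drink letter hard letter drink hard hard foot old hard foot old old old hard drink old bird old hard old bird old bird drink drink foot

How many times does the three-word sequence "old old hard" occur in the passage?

2

Scanning the 44 overlapping trigram windows for "old old hard":
  position 11–13: old old hard
  position 32–34: old old hard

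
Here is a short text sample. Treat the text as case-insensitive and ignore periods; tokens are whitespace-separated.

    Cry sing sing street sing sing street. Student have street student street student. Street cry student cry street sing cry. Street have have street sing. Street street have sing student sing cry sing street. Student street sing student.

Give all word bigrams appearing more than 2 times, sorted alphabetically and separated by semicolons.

Bigram counts meeting the condition (more than 2 times):
  sing street: 4
  street sing: 4
  street student: 4
  student street: 3

sing street; street sing; street student; student street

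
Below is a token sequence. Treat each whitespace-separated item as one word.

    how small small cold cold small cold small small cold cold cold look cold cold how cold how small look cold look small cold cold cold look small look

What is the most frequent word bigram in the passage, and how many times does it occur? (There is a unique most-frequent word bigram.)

Bigram frequencies (highest first):
  cold cold: 6
  small cold: 4
  cold look: 3
  how small: 2
  small small: 2
  cold small: 2
  … (5 more, each ≤ 2)

"cold cold", 6 times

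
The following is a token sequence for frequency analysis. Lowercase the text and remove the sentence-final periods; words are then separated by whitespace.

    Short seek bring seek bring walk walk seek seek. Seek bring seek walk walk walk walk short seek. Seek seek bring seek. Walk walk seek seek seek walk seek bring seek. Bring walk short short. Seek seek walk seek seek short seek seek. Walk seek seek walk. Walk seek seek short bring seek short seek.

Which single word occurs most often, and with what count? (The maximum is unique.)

"seek", 27 times

Unigram frequencies (highest first):
  seek: 27
  walk: 14
  short: 7
  bring: 7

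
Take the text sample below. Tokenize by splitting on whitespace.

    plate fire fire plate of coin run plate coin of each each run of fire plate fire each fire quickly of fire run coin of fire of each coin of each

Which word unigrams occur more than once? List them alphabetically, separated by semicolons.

coin; each; fire; of; plate; run

Unigram counts meeting the condition (more than once):
  coin: 4
  each: 5
  fire: 7
  of: 7
  plate: 4
  run: 3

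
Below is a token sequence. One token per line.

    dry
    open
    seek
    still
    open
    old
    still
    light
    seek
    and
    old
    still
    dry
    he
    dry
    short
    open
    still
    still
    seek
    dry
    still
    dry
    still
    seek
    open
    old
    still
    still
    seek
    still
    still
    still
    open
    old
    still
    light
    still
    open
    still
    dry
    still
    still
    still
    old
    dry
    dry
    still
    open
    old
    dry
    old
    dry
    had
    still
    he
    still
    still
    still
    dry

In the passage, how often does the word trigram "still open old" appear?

3

Scanning the 58 overlapping trigram windows for "still open old":
  position 4–6: still open old
  position 33–35: still open old
  position 48–50: still open old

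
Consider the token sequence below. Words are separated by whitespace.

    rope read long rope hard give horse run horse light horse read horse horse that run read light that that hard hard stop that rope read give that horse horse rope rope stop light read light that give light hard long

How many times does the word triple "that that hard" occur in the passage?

Scanning the 39 overlapping trigram windows for "that that hard":
  position 19–21: that that hard

1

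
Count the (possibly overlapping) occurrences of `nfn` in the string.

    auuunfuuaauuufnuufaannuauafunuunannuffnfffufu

Sliding a length-3 window over the 45 characters (43 positions):
  (no match at any position)

0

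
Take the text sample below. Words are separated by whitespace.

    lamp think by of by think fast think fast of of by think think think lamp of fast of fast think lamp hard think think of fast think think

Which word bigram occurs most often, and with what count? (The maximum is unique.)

"think think", 4 times

Bigram frequencies (highest first):
  think think: 4
  fast think: 3
  of fast: 3
  of by: 2
  by think: 2
  think fast: 2
  … (10 more, each ≤ 2)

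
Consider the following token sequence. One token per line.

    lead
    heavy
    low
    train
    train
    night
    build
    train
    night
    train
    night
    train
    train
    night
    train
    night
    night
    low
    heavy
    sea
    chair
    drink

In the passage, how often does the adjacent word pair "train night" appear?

Scanning the 21 overlapping bigram windows for "train night":
  position 5–6: train night
  position 8–9: train night
  position 10–11: train night
  position 13–14: train night
  position 15–16: train night

5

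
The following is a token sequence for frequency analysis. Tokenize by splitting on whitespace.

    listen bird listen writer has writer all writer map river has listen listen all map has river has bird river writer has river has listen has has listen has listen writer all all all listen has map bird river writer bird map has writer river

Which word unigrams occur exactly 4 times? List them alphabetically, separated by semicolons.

Unigram counts meeting the condition (exactly 4 times):
  bird: 4
  map: 4

bird; map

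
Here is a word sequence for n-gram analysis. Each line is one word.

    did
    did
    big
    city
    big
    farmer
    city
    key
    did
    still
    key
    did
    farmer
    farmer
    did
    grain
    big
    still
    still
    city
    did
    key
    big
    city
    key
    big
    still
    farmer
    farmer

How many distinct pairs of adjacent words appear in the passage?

29 tokens → 28 bigram windows in total.
Repeated bigrams (each contributes count−1 duplicates):
  big city: 2
  big still: 2
  city key: 2
  farmer farmer: 2
  key big: 2
  key did: 2
6 duplicate windows → 28 − 6 = 22 distinct.

22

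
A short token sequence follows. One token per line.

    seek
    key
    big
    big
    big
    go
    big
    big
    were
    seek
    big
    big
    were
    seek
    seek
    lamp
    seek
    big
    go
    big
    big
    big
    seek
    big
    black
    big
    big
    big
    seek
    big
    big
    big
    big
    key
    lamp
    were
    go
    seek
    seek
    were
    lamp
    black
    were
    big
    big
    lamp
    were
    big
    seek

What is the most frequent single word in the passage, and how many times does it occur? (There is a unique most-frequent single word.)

"big", 22 times

Unigram frequencies (highest first):
  big: 22
  seek: 10
  were: 6
  lamp: 4
  go: 3
  key: 2
  … (1 more, each ≤ 2)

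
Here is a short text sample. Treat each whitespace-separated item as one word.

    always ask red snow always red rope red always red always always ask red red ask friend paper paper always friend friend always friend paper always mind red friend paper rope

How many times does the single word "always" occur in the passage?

Scanning the 31 tokens for "always":
  position 1: always
  position 5: always
  position 9: always
  position 11: always
  position 12: always
  position 20: always
  position 23: always
  position 26: always

8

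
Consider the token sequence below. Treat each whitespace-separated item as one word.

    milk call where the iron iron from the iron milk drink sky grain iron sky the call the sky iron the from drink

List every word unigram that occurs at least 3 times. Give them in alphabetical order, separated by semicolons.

Unigram counts meeting the condition (at least 3 times):
  iron: 5
  sky: 3
  the: 5

iron; sky; the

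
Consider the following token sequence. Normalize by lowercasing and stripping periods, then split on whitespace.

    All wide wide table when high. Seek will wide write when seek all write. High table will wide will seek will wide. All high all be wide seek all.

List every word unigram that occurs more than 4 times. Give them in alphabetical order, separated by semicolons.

all; wide

Unigram counts meeting the condition (more than 4 times):
  all: 5
  wide: 6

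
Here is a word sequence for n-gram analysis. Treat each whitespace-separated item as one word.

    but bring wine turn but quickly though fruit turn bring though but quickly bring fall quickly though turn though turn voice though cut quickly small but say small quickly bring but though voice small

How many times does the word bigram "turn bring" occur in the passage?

Scanning the 33 overlapping bigram windows for "turn bring":
  position 9–10: turn bring

1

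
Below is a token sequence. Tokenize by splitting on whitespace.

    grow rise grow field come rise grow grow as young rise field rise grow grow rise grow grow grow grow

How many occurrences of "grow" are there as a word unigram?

Scanning the 20 tokens for "grow":
  position 1: grow
  position 3: grow
  position 7: grow
  position 8: grow
  position 14: grow
  position 15: grow
  position 17: grow
  position 18: grow
  position 19: grow
  position 20: grow

10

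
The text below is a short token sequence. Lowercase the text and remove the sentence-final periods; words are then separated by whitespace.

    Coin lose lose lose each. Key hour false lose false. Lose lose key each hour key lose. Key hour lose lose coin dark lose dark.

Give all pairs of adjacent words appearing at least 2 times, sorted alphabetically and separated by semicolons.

false lose; key hour; lose key; lose lose

Bigram counts meeting the condition (at least 2 times):
  false lose: 2
  key hour: 2
  lose key: 2
  lose lose: 4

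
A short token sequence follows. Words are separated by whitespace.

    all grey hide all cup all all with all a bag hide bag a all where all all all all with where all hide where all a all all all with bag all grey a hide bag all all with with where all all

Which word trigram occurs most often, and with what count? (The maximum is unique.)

Trigram frequencies (highest first):
  all all with: 4
  all all all: 3
  where all all: 2
  with where all: 2
  all grey hide: 1
  grey hide all: 1
  … (29 more, each ≤ 1)

"all all with", 4 times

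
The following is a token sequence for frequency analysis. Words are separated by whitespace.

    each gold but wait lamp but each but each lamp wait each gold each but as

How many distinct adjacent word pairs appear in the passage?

16 tokens → 15 bigram windows in total.
Repeated bigrams (each contributes count−1 duplicates):
  but each: 2
  each but: 2
  each gold: 2
3 duplicate windows → 15 − 3 = 12 distinct.

12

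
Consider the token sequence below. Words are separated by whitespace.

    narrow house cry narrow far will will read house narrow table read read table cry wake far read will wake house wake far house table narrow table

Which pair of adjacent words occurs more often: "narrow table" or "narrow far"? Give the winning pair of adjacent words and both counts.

"narrow table": 2 occurrences
"narrow far": 1 occurrence

"narrow table" (2 vs 1)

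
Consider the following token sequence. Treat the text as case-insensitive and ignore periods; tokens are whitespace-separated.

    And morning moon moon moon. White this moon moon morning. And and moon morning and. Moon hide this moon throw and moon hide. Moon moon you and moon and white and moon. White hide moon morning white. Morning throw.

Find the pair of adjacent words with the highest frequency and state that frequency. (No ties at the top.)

"and moon", 5 times

Bigram frequencies (highest first):
  and moon: 5
  moon moon: 4
  moon morning: 3
  moon white: 2
  this moon: 2
  morning and: 2
  … (18 more, each ≤ 2)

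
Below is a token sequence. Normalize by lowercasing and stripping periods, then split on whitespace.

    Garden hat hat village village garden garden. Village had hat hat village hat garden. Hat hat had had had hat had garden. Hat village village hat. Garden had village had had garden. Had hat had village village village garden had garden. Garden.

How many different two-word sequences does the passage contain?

42 tokens → 41 bigram windows in total.
Repeated bigrams (each contributes count−1 duplicates):
  village village: 4
  garden had: 3
  garden hat: 3
  had garden: 3
  had had: 3
  had hat: 3
  hat had: 3
  hat hat: 3
  … (7 more repeated)
25 duplicate windows → 41 − 25 = 16 distinct.

16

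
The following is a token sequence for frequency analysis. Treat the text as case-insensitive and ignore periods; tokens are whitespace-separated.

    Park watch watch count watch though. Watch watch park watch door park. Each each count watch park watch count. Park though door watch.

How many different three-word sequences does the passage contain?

20

23 tokens → 21 trigram windows in total.
Repeated trigrams (each contributes count−1 duplicates):
  watch park watch: 2
1 duplicate windows → 21 − 1 = 20 distinct.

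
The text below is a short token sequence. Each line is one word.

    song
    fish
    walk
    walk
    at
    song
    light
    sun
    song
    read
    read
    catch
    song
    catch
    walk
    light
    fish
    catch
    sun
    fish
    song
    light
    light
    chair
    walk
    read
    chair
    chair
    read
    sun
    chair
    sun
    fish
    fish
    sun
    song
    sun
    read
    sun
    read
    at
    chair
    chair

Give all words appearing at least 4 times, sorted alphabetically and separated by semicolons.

chair; fish; light; read; song; sun; walk

Unigram counts meeting the condition (at least 4 times):
  chair: 6
  fish: 5
  light: 4
  read: 6
  song: 6
  sun: 7
  walk: 4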